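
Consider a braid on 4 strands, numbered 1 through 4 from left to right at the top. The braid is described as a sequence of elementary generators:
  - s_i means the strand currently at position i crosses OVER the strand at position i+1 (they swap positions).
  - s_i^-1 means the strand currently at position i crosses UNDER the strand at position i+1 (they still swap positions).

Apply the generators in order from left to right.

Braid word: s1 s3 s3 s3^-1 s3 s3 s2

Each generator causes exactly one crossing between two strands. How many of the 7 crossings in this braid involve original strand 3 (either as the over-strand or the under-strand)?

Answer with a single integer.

Gen 1: crossing 1x2. Involves strand 3? no. Count so far: 0
Gen 2: crossing 3x4. Involves strand 3? yes. Count so far: 1
Gen 3: crossing 4x3. Involves strand 3? yes. Count so far: 2
Gen 4: crossing 3x4. Involves strand 3? yes. Count so far: 3
Gen 5: crossing 4x3. Involves strand 3? yes. Count so far: 4
Gen 6: crossing 3x4. Involves strand 3? yes. Count so far: 5
Gen 7: crossing 1x4. Involves strand 3? no. Count so far: 5

Answer: 5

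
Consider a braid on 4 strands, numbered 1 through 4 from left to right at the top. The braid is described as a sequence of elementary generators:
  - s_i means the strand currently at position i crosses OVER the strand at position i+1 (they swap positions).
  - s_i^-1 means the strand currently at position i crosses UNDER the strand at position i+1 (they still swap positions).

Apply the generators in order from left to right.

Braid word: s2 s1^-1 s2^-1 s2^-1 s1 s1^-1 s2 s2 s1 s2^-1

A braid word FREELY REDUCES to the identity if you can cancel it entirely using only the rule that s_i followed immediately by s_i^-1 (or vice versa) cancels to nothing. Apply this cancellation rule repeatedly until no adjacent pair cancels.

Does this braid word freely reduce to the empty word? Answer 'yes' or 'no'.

Answer: yes

Derivation:
Gen 1 (s2): push. Stack: [s2]
Gen 2 (s1^-1): push. Stack: [s2 s1^-1]
Gen 3 (s2^-1): push. Stack: [s2 s1^-1 s2^-1]
Gen 4 (s2^-1): push. Stack: [s2 s1^-1 s2^-1 s2^-1]
Gen 5 (s1): push. Stack: [s2 s1^-1 s2^-1 s2^-1 s1]
Gen 6 (s1^-1): cancels prior s1. Stack: [s2 s1^-1 s2^-1 s2^-1]
Gen 7 (s2): cancels prior s2^-1. Stack: [s2 s1^-1 s2^-1]
Gen 8 (s2): cancels prior s2^-1. Stack: [s2 s1^-1]
Gen 9 (s1): cancels prior s1^-1. Stack: [s2]
Gen 10 (s2^-1): cancels prior s2. Stack: []
Reduced word: (empty)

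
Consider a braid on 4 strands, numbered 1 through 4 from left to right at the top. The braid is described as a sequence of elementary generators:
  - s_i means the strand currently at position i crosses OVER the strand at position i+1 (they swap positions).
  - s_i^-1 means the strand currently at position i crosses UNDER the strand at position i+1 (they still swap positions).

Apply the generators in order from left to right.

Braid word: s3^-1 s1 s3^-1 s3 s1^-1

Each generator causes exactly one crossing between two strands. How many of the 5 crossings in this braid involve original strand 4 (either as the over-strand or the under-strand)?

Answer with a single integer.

Answer: 3

Derivation:
Gen 1: crossing 3x4. Involves strand 4? yes. Count so far: 1
Gen 2: crossing 1x2. Involves strand 4? no. Count so far: 1
Gen 3: crossing 4x3. Involves strand 4? yes. Count so far: 2
Gen 4: crossing 3x4. Involves strand 4? yes. Count so far: 3
Gen 5: crossing 2x1. Involves strand 4? no. Count so far: 3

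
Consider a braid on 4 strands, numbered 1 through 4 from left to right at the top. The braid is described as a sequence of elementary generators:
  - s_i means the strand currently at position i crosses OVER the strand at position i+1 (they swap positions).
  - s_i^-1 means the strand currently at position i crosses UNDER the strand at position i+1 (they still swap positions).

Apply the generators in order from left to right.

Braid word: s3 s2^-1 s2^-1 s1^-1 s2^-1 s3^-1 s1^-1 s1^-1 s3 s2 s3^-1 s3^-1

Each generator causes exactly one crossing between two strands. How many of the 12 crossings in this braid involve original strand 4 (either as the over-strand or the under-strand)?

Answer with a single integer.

Answer: 9

Derivation:
Gen 1: crossing 3x4. Involves strand 4? yes. Count so far: 1
Gen 2: crossing 2x4. Involves strand 4? yes. Count so far: 2
Gen 3: crossing 4x2. Involves strand 4? yes. Count so far: 3
Gen 4: crossing 1x2. Involves strand 4? no. Count so far: 3
Gen 5: crossing 1x4. Involves strand 4? yes. Count so far: 4
Gen 6: crossing 1x3. Involves strand 4? no. Count so far: 4
Gen 7: crossing 2x4. Involves strand 4? yes. Count so far: 5
Gen 8: crossing 4x2. Involves strand 4? yes. Count so far: 6
Gen 9: crossing 3x1. Involves strand 4? no. Count so far: 6
Gen 10: crossing 4x1. Involves strand 4? yes. Count so far: 7
Gen 11: crossing 4x3. Involves strand 4? yes. Count so far: 8
Gen 12: crossing 3x4. Involves strand 4? yes. Count so far: 9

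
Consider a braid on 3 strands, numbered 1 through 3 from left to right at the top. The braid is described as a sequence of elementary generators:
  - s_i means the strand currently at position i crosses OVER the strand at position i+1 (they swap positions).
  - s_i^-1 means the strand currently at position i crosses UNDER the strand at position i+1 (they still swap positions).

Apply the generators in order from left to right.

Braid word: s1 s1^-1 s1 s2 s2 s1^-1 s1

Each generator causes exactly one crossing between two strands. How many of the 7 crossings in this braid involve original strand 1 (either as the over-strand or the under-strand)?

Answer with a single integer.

Gen 1: crossing 1x2. Involves strand 1? yes. Count so far: 1
Gen 2: crossing 2x1. Involves strand 1? yes. Count so far: 2
Gen 3: crossing 1x2. Involves strand 1? yes. Count so far: 3
Gen 4: crossing 1x3. Involves strand 1? yes. Count so far: 4
Gen 5: crossing 3x1. Involves strand 1? yes. Count so far: 5
Gen 6: crossing 2x1. Involves strand 1? yes. Count so far: 6
Gen 7: crossing 1x2. Involves strand 1? yes. Count so far: 7

Answer: 7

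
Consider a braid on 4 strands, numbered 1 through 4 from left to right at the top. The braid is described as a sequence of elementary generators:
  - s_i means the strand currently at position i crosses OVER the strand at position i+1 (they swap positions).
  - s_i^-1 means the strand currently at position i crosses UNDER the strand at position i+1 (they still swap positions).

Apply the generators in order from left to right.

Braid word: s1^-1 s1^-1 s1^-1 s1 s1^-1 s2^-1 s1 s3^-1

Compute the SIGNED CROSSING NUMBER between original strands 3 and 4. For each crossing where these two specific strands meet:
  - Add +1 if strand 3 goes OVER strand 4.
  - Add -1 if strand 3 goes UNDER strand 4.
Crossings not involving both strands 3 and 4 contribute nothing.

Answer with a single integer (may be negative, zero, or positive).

Gen 1: crossing 1x2. Both 3&4? no. Sum: 0
Gen 2: crossing 2x1. Both 3&4? no. Sum: 0
Gen 3: crossing 1x2. Both 3&4? no. Sum: 0
Gen 4: crossing 2x1. Both 3&4? no. Sum: 0
Gen 5: crossing 1x2. Both 3&4? no. Sum: 0
Gen 6: crossing 1x3. Both 3&4? no. Sum: 0
Gen 7: crossing 2x3. Both 3&4? no. Sum: 0
Gen 8: crossing 1x4. Both 3&4? no. Sum: 0

Answer: 0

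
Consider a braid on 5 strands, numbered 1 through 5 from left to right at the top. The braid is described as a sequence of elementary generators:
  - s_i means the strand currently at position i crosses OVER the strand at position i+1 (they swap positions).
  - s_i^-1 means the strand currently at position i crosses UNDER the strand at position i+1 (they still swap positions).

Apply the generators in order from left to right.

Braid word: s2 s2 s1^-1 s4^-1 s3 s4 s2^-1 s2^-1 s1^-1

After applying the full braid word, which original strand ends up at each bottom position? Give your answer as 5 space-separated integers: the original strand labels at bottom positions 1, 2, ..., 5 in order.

Answer: 1 2 5 4 3

Derivation:
Gen 1 (s2): strand 2 crosses over strand 3. Perm now: [1 3 2 4 5]
Gen 2 (s2): strand 3 crosses over strand 2. Perm now: [1 2 3 4 5]
Gen 3 (s1^-1): strand 1 crosses under strand 2. Perm now: [2 1 3 4 5]
Gen 4 (s4^-1): strand 4 crosses under strand 5. Perm now: [2 1 3 5 4]
Gen 5 (s3): strand 3 crosses over strand 5. Perm now: [2 1 5 3 4]
Gen 6 (s4): strand 3 crosses over strand 4. Perm now: [2 1 5 4 3]
Gen 7 (s2^-1): strand 1 crosses under strand 5. Perm now: [2 5 1 4 3]
Gen 8 (s2^-1): strand 5 crosses under strand 1. Perm now: [2 1 5 4 3]
Gen 9 (s1^-1): strand 2 crosses under strand 1. Perm now: [1 2 5 4 3]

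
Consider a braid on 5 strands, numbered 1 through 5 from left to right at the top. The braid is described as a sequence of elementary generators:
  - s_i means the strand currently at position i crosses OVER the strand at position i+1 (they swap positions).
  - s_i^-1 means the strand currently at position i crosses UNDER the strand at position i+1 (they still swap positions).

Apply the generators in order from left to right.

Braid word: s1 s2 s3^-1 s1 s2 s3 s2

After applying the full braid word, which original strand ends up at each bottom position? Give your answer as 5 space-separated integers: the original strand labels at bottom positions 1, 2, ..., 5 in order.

Gen 1 (s1): strand 1 crosses over strand 2. Perm now: [2 1 3 4 5]
Gen 2 (s2): strand 1 crosses over strand 3. Perm now: [2 3 1 4 5]
Gen 3 (s3^-1): strand 1 crosses under strand 4. Perm now: [2 3 4 1 5]
Gen 4 (s1): strand 2 crosses over strand 3. Perm now: [3 2 4 1 5]
Gen 5 (s2): strand 2 crosses over strand 4. Perm now: [3 4 2 1 5]
Gen 6 (s3): strand 2 crosses over strand 1. Perm now: [3 4 1 2 5]
Gen 7 (s2): strand 4 crosses over strand 1. Perm now: [3 1 4 2 5]

Answer: 3 1 4 2 5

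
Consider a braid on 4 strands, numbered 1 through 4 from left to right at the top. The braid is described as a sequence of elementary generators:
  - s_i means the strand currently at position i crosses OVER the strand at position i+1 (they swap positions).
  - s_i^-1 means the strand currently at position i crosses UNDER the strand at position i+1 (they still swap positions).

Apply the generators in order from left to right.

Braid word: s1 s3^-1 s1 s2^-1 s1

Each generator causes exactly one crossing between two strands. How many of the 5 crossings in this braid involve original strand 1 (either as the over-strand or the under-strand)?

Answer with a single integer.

Gen 1: crossing 1x2. Involves strand 1? yes. Count so far: 1
Gen 2: crossing 3x4. Involves strand 1? no. Count so far: 1
Gen 3: crossing 2x1. Involves strand 1? yes. Count so far: 2
Gen 4: crossing 2x4. Involves strand 1? no. Count so far: 2
Gen 5: crossing 1x4. Involves strand 1? yes. Count so far: 3

Answer: 3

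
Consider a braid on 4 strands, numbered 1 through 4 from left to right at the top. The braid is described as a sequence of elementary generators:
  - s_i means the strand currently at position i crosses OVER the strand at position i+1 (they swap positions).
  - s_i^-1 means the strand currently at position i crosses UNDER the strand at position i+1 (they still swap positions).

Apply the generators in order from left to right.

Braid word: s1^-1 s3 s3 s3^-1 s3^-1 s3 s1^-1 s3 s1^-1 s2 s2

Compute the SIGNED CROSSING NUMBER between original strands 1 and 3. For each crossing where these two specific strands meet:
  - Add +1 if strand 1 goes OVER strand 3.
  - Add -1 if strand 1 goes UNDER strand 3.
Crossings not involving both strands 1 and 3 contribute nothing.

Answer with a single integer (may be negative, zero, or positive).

Answer: 0

Derivation:
Gen 1: crossing 1x2. Both 1&3? no. Sum: 0
Gen 2: crossing 3x4. Both 1&3? no. Sum: 0
Gen 3: crossing 4x3. Both 1&3? no. Sum: 0
Gen 4: crossing 3x4. Both 1&3? no. Sum: 0
Gen 5: crossing 4x3. Both 1&3? no. Sum: 0
Gen 6: crossing 3x4. Both 1&3? no. Sum: 0
Gen 7: crossing 2x1. Both 1&3? no. Sum: 0
Gen 8: crossing 4x3. Both 1&3? no. Sum: 0
Gen 9: crossing 1x2. Both 1&3? no. Sum: 0
Gen 10: 1 over 3. Both 1&3? yes. Contrib: +1. Sum: 1
Gen 11: 3 over 1. Both 1&3? yes. Contrib: -1. Sum: 0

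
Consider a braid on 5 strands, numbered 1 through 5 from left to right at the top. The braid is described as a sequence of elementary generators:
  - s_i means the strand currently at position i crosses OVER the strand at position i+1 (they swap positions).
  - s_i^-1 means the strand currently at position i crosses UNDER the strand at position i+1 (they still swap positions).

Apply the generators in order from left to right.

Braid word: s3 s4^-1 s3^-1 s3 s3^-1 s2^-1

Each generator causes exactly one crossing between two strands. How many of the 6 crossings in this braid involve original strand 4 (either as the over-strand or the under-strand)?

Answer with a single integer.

Answer: 4

Derivation:
Gen 1: crossing 3x4. Involves strand 4? yes. Count so far: 1
Gen 2: crossing 3x5. Involves strand 4? no. Count so far: 1
Gen 3: crossing 4x5. Involves strand 4? yes. Count so far: 2
Gen 4: crossing 5x4. Involves strand 4? yes. Count so far: 3
Gen 5: crossing 4x5. Involves strand 4? yes. Count so far: 4
Gen 6: crossing 2x5. Involves strand 4? no. Count so far: 4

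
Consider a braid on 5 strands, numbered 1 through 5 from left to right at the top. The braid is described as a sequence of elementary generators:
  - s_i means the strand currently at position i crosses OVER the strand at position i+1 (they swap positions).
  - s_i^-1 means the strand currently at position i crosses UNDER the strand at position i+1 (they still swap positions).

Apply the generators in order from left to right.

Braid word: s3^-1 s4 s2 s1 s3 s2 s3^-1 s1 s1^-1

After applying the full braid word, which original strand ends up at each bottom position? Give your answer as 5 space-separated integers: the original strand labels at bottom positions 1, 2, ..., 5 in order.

Gen 1 (s3^-1): strand 3 crosses under strand 4. Perm now: [1 2 4 3 5]
Gen 2 (s4): strand 3 crosses over strand 5. Perm now: [1 2 4 5 3]
Gen 3 (s2): strand 2 crosses over strand 4. Perm now: [1 4 2 5 3]
Gen 4 (s1): strand 1 crosses over strand 4. Perm now: [4 1 2 5 3]
Gen 5 (s3): strand 2 crosses over strand 5. Perm now: [4 1 5 2 3]
Gen 6 (s2): strand 1 crosses over strand 5. Perm now: [4 5 1 2 3]
Gen 7 (s3^-1): strand 1 crosses under strand 2. Perm now: [4 5 2 1 3]
Gen 8 (s1): strand 4 crosses over strand 5. Perm now: [5 4 2 1 3]
Gen 9 (s1^-1): strand 5 crosses under strand 4. Perm now: [4 5 2 1 3]

Answer: 4 5 2 1 3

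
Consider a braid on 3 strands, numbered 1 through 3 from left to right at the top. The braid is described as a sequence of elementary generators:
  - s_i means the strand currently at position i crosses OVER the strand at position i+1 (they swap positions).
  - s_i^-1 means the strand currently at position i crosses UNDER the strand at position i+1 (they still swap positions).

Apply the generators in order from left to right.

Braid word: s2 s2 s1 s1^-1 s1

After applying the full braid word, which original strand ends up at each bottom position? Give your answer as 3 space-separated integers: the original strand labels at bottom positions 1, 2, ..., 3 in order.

Gen 1 (s2): strand 2 crosses over strand 3. Perm now: [1 3 2]
Gen 2 (s2): strand 3 crosses over strand 2. Perm now: [1 2 3]
Gen 3 (s1): strand 1 crosses over strand 2. Perm now: [2 1 3]
Gen 4 (s1^-1): strand 2 crosses under strand 1. Perm now: [1 2 3]
Gen 5 (s1): strand 1 crosses over strand 2. Perm now: [2 1 3]

Answer: 2 1 3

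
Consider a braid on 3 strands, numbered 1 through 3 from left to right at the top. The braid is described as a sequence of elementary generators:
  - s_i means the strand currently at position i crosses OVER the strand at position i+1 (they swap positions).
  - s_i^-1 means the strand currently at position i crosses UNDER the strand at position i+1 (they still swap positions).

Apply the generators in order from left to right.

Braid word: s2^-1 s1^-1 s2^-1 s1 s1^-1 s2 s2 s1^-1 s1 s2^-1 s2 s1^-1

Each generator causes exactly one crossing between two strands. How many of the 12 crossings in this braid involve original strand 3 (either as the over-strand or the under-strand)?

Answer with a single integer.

Answer: 7

Derivation:
Gen 1: crossing 2x3. Involves strand 3? yes. Count so far: 1
Gen 2: crossing 1x3. Involves strand 3? yes. Count so far: 2
Gen 3: crossing 1x2. Involves strand 3? no. Count so far: 2
Gen 4: crossing 3x2. Involves strand 3? yes. Count so far: 3
Gen 5: crossing 2x3. Involves strand 3? yes. Count so far: 4
Gen 6: crossing 2x1. Involves strand 3? no. Count so far: 4
Gen 7: crossing 1x2. Involves strand 3? no. Count so far: 4
Gen 8: crossing 3x2. Involves strand 3? yes. Count so far: 5
Gen 9: crossing 2x3. Involves strand 3? yes. Count so far: 6
Gen 10: crossing 2x1. Involves strand 3? no. Count so far: 6
Gen 11: crossing 1x2. Involves strand 3? no. Count so far: 6
Gen 12: crossing 3x2. Involves strand 3? yes. Count so far: 7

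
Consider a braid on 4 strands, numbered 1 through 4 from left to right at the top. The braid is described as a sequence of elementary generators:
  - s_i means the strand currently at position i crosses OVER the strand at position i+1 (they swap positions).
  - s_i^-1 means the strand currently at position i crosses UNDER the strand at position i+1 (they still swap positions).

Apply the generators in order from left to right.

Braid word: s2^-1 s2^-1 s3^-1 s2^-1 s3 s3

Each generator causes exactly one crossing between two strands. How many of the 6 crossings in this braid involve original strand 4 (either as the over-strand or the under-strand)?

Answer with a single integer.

Answer: 2

Derivation:
Gen 1: crossing 2x3. Involves strand 4? no. Count so far: 0
Gen 2: crossing 3x2. Involves strand 4? no. Count so far: 0
Gen 3: crossing 3x4. Involves strand 4? yes. Count so far: 1
Gen 4: crossing 2x4. Involves strand 4? yes. Count so far: 2
Gen 5: crossing 2x3. Involves strand 4? no. Count so far: 2
Gen 6: crossing 3x2. Involves strand 4? no. Count so far: 2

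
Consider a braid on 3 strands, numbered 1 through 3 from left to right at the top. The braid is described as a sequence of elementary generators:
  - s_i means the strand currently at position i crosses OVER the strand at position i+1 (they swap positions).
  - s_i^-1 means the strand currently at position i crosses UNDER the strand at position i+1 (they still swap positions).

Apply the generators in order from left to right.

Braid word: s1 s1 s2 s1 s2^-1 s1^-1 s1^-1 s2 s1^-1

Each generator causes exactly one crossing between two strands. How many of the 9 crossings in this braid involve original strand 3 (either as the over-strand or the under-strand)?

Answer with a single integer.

Answer: 5

Derivation:
Gen 1: crossing 1x2. Involves strand 3? no. Count so far: 0
Gen 2: crossing 2x1. Involves strand 3? no. Count so far: 0
Gen 3: crossing 2x3. Involves strand 3? yes. Count so far: 1
Gen 4: crossing 1x3. Involves strand 3? yes. Count so far: 2
Gen 5: crossing 1x2. Involves strand 3? no. Count so far: 2
Gen 6: crossing 3x2. Involves strand 3? yes. Count so far: 3
Gen 7: crossing 2x3. Involves strand 3? yes. Count so far: 4
Gen 8: crossing 2x1. Involves strand 3? no. Count so far: 4
Gen 9: crossing 3x1. Involves strand 3? yes. Count so far: 5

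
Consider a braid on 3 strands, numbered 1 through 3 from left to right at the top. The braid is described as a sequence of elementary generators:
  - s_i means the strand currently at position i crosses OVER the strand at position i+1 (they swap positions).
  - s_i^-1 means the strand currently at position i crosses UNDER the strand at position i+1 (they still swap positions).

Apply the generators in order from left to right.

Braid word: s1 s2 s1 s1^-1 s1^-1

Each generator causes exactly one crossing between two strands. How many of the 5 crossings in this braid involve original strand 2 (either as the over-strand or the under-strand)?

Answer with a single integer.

Answer: 4

Derivation:
Gen 1: crossing 1x2. Involves strand 2? yes. Count so far: 1
Gen 2: crossing 1x3. Involves strand 2? no. Count so far: 1
Gen 3: crossing 2x3. Involves strand 2? yes. Count so far: 2
Gen 4: crossing 3x2. Involves strand 2? yes. Count so far: 3
Gen 5: crossing 2x3. Involves strand 2? yes. Count so far: 4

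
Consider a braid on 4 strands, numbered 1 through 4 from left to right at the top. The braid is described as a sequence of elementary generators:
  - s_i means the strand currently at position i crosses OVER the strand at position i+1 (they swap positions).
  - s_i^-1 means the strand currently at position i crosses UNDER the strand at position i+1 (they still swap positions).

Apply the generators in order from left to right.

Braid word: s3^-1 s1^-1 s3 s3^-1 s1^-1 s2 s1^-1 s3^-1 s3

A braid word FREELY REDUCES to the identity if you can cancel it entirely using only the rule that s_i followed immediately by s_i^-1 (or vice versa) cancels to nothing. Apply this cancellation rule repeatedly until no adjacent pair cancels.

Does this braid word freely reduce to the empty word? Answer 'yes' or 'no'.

Gen 1 (s3^-1): push. Stack: [s3^-1]
Gen 2 (s1^-1): push. Stack: [s3^-1 s1^-1]
Gen 3 (s3): push. Stack: [s3^-1 s1^-1 s3]
Gen 4 (s3^-1): cancels prior s3. Stack: [s3^-1 s1^-1]
Gen 5 (s1^-1): push. Stack: [s3^-1 s1^-1 s1^-1]
Gen 6 (s2): push. Stack: [s3^-1 s1^-1 s1^-1 s2]
Gen 7 (s1^-1): push. Stack: [s3^-1 s1^-1 s1^-1 s2 s1^-1]
Gen 8 (s3^-1): push. Stack: [s3^-1 s1^-1 s1^-1 s2 s1^-1 s3^-1]
Gen 9 (s3): cancels prior s3^-1. Stack: [s3^-1 s1^-1 s1^-1 s2 s1^-1]
Reduced word: s3^-1 s1^-1 s1^-1 s2 s1^-1

Answer: no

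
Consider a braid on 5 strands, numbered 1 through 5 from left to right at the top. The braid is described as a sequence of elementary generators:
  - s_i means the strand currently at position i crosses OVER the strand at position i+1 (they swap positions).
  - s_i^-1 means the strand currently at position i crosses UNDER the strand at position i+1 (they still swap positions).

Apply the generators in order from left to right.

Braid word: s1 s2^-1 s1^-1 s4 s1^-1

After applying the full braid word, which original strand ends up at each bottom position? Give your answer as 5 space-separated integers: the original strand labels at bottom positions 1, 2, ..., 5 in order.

Answer: 2 3 1 5 4

Derivation:
Gen 1 (s1): strand 1 crosses over strand 2. Perm now: [2 1 3 4 5]
Gen 2 (s2^-1): strand 1 crosses under strand 3. Perm now: [2 3 1 4 5]
Gen 3 (s1^-1): strand 2 crosses under strand 3. Perm now: [3 2 1 4 5]
Gen 4 (s4): strand 4 crosses over strand 5. Perm now: [3 2 1 5 4]
Gen 5 (s1^-1): strand 3 crosses under strand 2. Perm now: [2 3 1 5 4]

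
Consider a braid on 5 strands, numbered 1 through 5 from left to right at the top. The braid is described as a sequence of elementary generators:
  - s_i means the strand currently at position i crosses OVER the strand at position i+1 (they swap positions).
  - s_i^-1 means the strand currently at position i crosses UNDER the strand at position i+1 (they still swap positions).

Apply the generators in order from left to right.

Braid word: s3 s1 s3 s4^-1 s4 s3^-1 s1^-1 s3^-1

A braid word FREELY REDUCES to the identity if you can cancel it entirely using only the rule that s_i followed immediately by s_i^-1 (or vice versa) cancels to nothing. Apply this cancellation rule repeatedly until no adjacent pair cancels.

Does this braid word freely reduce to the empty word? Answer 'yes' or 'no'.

Gen 1 (s3): push. Stack: [s3]
Gen 2 (s1): push. Stack: [s3 s1]
Gen 3 (s3): push. Stack: [s3 s1 s3]
Gen 4 (s4^-1): push. Stack: [s3 s1 s3 s4^-1]
Gen 5 (s4): cancels prior s4^-1. Stack: [s3 s1 s3]
Gen 6 (s3^-1): cancels prior s3. Stack: [s3 s1]
Gen 7 (s1^-1): cancels prior s1. Stack: [s3]
Gen 8 (s3^-1): cancels prior s3. Stack: []
Reduced word: (empty)

Answer: yes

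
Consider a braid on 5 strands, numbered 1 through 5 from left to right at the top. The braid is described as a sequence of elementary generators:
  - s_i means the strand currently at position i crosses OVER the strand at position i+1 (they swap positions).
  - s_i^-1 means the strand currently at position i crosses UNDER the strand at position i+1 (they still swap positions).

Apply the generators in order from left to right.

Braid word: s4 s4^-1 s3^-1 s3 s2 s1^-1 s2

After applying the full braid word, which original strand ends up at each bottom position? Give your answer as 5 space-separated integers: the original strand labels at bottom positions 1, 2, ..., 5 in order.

Gen 1 (s4): strand 4 crosses over strand 5. Perm now: [1 2 3 5 4]
Gen 2 (s4^-1): strand 5 crosses under strand 4. Perm now: [1 2 3 4 5]
Gen 3 (s3^-1): strand 3 crosses under strand 4. Perm now: [1 2 4 3 5]
Gen 4 (s3): strand 4 crosses over strand 3. Perm now: [1 2 3 4 5]
Gen 5 (s2): strand 2 crosses over strand 3. Perm now: [1 3 2 4 5]
Gen 6 (s1^-1): strand 1 crosses under strand 3. Perm now: [3 1 2 4 5]
Gen 7 (s2): strand 1 crosses over strand 2. Perm now: [3 2 1 4 5]

Answer: 3 2 1 4 5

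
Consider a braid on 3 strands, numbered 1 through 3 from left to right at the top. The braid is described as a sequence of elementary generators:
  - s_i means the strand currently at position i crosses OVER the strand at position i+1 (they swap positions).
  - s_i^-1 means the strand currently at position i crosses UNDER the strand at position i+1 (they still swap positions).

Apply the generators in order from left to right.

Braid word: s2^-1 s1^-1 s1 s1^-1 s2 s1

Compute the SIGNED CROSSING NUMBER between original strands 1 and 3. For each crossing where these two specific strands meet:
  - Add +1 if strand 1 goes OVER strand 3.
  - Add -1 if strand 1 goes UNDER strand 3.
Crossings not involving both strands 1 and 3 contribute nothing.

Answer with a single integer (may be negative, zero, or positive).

Gen 1: crossing 2x3. Both 1&3? no. Sum: 0
Gen 2: 1 under 3. Both 1&3? yes. Contrib: -1. Sum: -1
Gen 3: 3 over 1. Both 1&3? yes. Contrib: -1. Sum: -2
Gen 4: 1 under 3. Both 1&3? yes. Contrib: -1. Sum: -3
Gen 5: crossing 1x2. Both 1&3? no. Sum: -3
Gen 6: crossing 3x2. Both 1&3? no. Sum: -3

Answer: -3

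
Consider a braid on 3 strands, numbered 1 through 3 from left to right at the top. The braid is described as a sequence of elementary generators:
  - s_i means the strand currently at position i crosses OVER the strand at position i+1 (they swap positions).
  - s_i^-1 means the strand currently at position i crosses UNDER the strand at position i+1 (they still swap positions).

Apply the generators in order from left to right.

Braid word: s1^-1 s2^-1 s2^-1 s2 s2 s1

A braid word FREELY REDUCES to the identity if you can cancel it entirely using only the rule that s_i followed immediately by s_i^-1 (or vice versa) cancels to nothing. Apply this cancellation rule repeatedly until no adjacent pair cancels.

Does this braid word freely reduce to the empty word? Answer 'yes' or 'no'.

Gen 1 (s1^-1): push. Stack: [s1^-1]
Gen 2 (s2^-1): push. Stack: [s1^-1 s2^-1]
Gen 3 (s2^-1): push. Stack: [s1^-1 s2^-1 s2^-1]
Gen 4 (s2): cancels prior s2^-1. Stack: [s1^-1 s2^-1]
Gen 5 (s2): cancels prior s2^-1. Stack: [s1^-1]
Gen 6 (s1): cancels prior s1^-1. Stack: []
Reduced word: (empty)

Answer: yes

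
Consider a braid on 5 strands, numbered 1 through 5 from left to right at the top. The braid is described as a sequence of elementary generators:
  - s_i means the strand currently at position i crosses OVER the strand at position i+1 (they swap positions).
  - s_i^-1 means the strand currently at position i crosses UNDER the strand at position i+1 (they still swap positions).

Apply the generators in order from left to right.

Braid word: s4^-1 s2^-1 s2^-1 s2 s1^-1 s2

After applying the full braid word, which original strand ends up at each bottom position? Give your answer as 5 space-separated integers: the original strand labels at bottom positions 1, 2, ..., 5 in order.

Gen 1 (s4^-1): strand 4 crosses under strand 5. Perm now: [1 2 3 5 4]
Gen 2 (s2^-1): strand 2 crosses under strand 3. Perm now: [1 3 2 5 4]
Gen 3 (s2^-1): strand 3 crosses under strand 2. Perm now: [1 2 3 5 4]
Gen 4 (s2): strand 2 crosses over strand 3. Perm now: [1 3 2 5 4]
Gen 5 (s1^-1): strand 1 crosses under strand 3. Perm now: [3 1 2 5 4]
Gen 6 (s2): strand 1 crosses over strand 2. Perm now: [3 2 1 5 4]

Answer: 3 2 1 5 4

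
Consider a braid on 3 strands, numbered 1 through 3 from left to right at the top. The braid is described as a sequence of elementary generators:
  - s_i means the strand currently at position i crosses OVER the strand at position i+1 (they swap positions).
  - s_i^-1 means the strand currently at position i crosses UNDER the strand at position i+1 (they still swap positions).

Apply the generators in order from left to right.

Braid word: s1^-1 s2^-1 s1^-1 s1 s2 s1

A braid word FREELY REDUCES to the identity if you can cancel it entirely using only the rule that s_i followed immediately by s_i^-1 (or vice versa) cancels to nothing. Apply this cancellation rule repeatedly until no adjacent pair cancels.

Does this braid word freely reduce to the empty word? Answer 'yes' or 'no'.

Answer: yes

Derivation:
Gen 1 (s1^-1): push. Stack: [s1^-1]
Gen 2 (s2^-1): push. Stack: [s1^-1 s2^-1]
Gen 3 (s1^-1): push. Stack: [s1^-1 s2^-1 s1^-1]
Gen 4 (s1): cancels prior s1^-1. Stack: [s1^-1 s2^-1]
Gen 5 (s2): cancels prior s2^-1. Stack: [s1^-1]
Gen 6 (s1): cancels prior s1^-1. Stack: []
Reduced word: (empty)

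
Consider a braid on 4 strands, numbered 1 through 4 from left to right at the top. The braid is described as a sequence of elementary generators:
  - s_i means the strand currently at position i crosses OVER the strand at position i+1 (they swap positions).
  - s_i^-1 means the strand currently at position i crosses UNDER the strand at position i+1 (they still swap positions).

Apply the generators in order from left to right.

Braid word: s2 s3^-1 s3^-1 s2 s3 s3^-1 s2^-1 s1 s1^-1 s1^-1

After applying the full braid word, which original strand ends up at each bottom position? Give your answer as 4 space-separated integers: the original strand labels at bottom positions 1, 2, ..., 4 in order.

Answer: 3 1 2 4

Derivation:
Gen 1 (s2): strand 2 crosses over strand 3. Perm now: [1 3 2 4]
Gen 2 (s3^-1): strand 2 crosses under strand 4. Perm now: [1 3 4 2]
Gen 3 (s3^-1): strand 4 crosses under strand 2. Perm now: [1 3 2 4]
Gen 4 (s2): strand 3 crosses over strand 2. Perm now: [1 2 3 4]
Gen 5 (s3): strand 3 crosses over strand 4. Perm now: [1 2 4 3]
Gen 6 (s3^-1): strand 4 crosses under strand 3. Perm now: [1 2 3 4]
Gen 7 (s2^-1): strand 2 crosses under strand 3. Perm now: [1 3 2 4]
Gen 8 (s1): strand 1 crosses over strand 3. Perm now: [3 1 2 4]
Gen 9 (s1^-1): strand 3 crosses under strand 1. Perm now: [1 3 2 4]
Gen 10 (s1^-1): strand 1 crosses under strand 3. Perm now: [3 1 2 4]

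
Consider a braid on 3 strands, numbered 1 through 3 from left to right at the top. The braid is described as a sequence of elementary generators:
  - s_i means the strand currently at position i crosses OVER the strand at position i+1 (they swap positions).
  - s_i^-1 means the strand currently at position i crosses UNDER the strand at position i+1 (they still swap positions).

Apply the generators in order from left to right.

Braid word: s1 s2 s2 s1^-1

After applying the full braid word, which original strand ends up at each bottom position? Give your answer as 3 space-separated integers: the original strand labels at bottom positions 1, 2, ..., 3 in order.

Gen 1 (s1): strand 1 crosses over strand 2. Perm now: [2 1 3]
Gen 2 (s2): strand 1 crosses over strand 3. Perm now: [2 3 1]
Gen 3 (s2): strand 3 crosses over strand 1. Perm now: [2 1 3]
Gen 4 (s1^-1): strand 2 crosses under strand 1. Perm now: [1 2 3]

Answer: 1 2 3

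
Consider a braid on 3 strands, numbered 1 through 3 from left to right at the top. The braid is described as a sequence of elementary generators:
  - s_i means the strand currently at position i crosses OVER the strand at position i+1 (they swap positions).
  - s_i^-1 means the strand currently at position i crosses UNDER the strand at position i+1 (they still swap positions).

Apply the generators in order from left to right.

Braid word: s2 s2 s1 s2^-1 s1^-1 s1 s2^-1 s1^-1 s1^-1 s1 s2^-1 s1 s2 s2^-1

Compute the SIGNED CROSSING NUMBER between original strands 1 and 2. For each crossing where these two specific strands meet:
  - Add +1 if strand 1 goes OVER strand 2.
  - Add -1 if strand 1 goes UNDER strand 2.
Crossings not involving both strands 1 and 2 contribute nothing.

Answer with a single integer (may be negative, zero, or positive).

Gen 1: crossing 2x3. Both 1&2? no. Sum: 0
Gen 2: crossing 3x2. Both 1&2? no. Sum: 0
Gen 3: 1 over 2. Both 1&2? yes. Contrib: +1. Sum: 1
Gen 4: crossing 1x3. Both 1&2? no. Sum: 1
Gen 5: crossing 2x3. Both 1&2? no. Sum: 1
Gen 6: crossing 3x2. Both 1&2? no. Sum: 1
Gen 7: crossing 3x1. Both 1&2? no. Sum: 1
Gen 8: 2 under 1. Both 1&2? yes. Contrib: +1. Sum: 2
Gen 9: 1 under 2. Both 1&2? yes. Contrib: -1. Sum: 1
Gen 10: 2 over 1. Both 1&2? yes. Contrib: -1. Sum: 0
Gen 11: crossing 2x3. Both 1&2? no. Sum: 0
Gen 12: crossing 1x3. Both 1&2? no. Sum: 0
Gen 13: 1 over 2. Both 1&2? yes. Contrib: +1. Sum: 1
Gen 14: 2 under 1. Both 1&2? yes. Contrib: +1. Sum: 2

Answer: 2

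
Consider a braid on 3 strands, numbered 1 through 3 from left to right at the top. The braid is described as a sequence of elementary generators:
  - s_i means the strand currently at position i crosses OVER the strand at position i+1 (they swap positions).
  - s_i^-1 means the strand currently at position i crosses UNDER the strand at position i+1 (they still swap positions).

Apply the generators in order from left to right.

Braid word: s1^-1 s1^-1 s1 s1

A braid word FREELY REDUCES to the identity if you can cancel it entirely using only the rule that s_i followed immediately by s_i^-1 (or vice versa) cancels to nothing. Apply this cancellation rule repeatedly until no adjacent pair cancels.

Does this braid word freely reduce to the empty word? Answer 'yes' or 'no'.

Gen 1 (s1^-1): push. Stack: [s1^-1]
Gen 2 (s1^-1): push. Stack: [s1^-1 s1^-1]
Gen 3 (s1): cancels prior s1^-1. Stack: [s1^-1]
Gen 4 (s1): cancels prior s1^-1. Stack: []
Reduced word: (empty)

Answer: yes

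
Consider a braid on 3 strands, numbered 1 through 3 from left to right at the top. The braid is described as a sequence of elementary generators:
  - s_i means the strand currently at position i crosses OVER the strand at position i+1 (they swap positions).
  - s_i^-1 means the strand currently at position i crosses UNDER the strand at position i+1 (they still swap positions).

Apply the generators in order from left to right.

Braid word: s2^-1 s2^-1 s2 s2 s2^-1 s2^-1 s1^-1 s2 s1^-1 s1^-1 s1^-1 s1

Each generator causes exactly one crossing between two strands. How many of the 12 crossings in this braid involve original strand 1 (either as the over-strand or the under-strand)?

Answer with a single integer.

Answer: 2

Derivation:
Gen 1: crossing 2x3. Involves strand 1? no. Count so far: 0
Gen 2: crossing 3x2. Involves strand 1? no. Count so far: 0
Gen 3: crossing 2x3. Involves strand 1? no. Count so far: 0
Gen 4: crossing 3x2. Involves strand 1? no. Count so far: 0
Gen 5: crossing 2x3. Involves strand 1? no. Count so far: 0
Gen 6: crossing 3x2. Involves strand 1? no. Count so far: 0
Gen 7: crossing 1x2. Involves strand 1? yes. Count so far: 1
Gen 8: crossing 1x3. Involves strand 1? yes. Count so far: 2
Gen 9: crossing 2x3. Involves strand 1? no. Count so far: 2
Gen 10: crossing 3x2. Involves strand 1? no. Count so far: 2
Gen 11: crossing 2x3. Involves strand 1? no. Count so far: 2
Gen 12: crossing 3x2. Involves strand 1? no. Count so far: 2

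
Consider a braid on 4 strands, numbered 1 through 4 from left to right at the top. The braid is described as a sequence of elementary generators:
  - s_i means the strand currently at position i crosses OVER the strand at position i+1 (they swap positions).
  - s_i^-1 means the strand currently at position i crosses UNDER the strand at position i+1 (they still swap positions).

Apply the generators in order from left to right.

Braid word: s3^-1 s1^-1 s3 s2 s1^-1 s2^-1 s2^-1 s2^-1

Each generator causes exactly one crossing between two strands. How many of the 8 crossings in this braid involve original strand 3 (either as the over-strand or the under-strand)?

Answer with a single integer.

Gen 1: crossing 3x4. Involves strand 3? yes. Count so far: 1
Gen 2: crossing 1x2. Involves strand 3? no. Count so far: 1
Gen 3: crossing 4x3. Involves strand 3? yes. Count so far: 2
Gen 4: crossing 1x3. Involves strand 3? yes. Count so far: 3
Gen 5: crossing 2x3. Involves strand 3? yes. Count so far: 4
Gen 6: crossing 2x1. Involves strand 3? no. Count so far: 4
Gen 7: crossing 1x2. Involves strand 3? no. Count so far: 4
Gen 8: crossing 2x1. Involves strand 3? no. Count so far: 4

Answer: 4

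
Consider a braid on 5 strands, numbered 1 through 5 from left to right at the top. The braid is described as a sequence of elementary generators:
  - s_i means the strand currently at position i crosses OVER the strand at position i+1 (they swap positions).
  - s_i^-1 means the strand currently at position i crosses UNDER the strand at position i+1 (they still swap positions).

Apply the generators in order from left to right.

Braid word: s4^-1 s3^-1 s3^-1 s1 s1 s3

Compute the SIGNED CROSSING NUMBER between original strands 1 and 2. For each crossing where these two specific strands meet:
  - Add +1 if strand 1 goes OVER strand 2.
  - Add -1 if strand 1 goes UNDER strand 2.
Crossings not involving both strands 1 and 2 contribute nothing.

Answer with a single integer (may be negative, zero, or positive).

Gen 1: crossing 4x5. Both 1&2? no. Sum: 0
Gen 2: crossing 3x5. Both 1&2? no. Sum: 0
Gen 3: crossing 5x3. Both 1&2? no. Sum: 0
Gen 4: 1 over 2. Both 1&2? yes. Contrib: +1. Sum: 1
Gen 5: 2 over 1. Both 1&2? yes. Contrib: -1. Sum: 0
Gen 6: crossing 3x5. Both 1&2? no. Sum: 0

Answer: 0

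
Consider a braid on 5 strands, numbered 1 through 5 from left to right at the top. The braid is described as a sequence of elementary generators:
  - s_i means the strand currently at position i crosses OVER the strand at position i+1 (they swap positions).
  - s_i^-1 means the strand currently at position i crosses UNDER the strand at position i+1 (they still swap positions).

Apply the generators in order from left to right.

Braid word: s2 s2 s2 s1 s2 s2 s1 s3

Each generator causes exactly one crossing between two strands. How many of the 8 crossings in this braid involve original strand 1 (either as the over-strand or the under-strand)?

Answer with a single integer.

Gen 1: crossing 2x3. Involves strand 1? no. Count so far: 0
Gen 2: crossing 3x2. Involves strand 1? no. Count so far: 0
Gen 3: crossing 2x3. Involves strand 1? no. Count so far: 0
Gen 4: crossing 1x3. Involves strand 1? yes. Count so far: 1
Gen 5: crossing 1x2. Involves strand 1? yes. Count so far: 2
Gen 6: crossing 2x1. Involves strand 1? yes. Count so far: 3
Gen 7: crossing 3x1. Involves strand 1? yes. Count so far: 4
Gen 8: crossing 2x4. Involves strand 1? no. Count so far: 4

Answer: 4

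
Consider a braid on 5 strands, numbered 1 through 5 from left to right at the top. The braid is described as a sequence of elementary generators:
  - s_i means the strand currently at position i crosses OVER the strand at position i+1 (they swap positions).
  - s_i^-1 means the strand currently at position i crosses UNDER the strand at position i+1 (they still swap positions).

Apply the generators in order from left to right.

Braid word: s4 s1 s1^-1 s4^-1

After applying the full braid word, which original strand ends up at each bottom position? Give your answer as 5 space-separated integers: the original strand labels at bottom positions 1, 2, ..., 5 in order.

Answer: 1 2 3 4 5

Derivation:
Gen 1 (s4): strand 4 crosses over strand 5. Perm now: [1 2 3 5 4]
Gen 2 (s1): strand 1 crosses over strand 2. Perm now: [2 1 3 5 4]
Gen 3 (s1^-1): strand 2 crosses under strand 1. Perm now: [1 2 3 5 4]
Gen 4 (s4^-1): strand 5 crosses under strand 4. Perm now: [1 2 3 4 5]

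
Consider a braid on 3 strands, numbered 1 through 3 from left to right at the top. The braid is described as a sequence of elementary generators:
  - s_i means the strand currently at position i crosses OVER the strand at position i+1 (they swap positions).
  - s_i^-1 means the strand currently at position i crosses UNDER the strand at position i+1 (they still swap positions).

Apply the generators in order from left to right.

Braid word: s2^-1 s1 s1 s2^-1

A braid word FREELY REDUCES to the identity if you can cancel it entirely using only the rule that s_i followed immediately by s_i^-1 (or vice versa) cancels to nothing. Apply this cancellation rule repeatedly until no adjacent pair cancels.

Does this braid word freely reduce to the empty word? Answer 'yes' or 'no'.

Gen 1 (s2^-1): push. Stack: [s2^-1]
Gen 2 (s1): push. Stack: [s2^-1 s1]
Gen 3 (s1): push. Stack: [s2^-1 s1 s1]
Gen 4 (s2^-1): push. Stack: [s2^-1 s1 s1 s2^-1]
Reduced word: s2^-1 s1 s1 s2^-1

Answer: no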